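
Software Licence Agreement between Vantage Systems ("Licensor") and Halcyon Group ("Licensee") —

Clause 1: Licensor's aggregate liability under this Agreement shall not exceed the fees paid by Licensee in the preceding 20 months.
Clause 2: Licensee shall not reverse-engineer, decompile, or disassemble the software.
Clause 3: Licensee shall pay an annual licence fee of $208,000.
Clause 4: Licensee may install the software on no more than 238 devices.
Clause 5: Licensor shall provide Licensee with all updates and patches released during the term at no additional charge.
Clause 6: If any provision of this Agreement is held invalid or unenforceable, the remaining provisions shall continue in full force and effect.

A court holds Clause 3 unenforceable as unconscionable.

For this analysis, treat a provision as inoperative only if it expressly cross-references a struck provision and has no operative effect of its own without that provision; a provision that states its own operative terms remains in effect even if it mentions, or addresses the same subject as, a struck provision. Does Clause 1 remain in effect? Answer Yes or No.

Clause 3 is struck. Nothing else in the Agreement is defined by reference to Clause 3. Clause 6 is a severability clause and preserves every provision that can still be given independent effect. That leaves Clause 1, Clause 2, Clause 4, Clause 5, and Clause 6 in effect. Clause 1 is among the surviving provisions, so the answer is yes.

Yes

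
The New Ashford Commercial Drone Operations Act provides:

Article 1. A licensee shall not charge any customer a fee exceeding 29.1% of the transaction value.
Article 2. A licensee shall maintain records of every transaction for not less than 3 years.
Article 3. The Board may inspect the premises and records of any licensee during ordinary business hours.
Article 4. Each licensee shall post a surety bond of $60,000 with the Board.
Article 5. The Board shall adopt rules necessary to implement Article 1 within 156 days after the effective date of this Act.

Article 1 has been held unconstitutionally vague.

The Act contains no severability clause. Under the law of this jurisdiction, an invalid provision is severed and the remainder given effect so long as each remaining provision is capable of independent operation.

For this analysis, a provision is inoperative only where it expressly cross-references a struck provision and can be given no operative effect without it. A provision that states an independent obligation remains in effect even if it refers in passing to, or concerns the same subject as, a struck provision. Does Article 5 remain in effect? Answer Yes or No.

Article 1 is struck. Article 5 merely fixes the rulemaking mandate for Article 1; with Article 1 gone it has nothing to operate on and falls away. With no severability clause, the stated default rule severs what cannot stand and enforces each remaining provision that can operate on its own. The provisions still in force are Article 2, Article 3, and Article 4. Article 5 is among the inoperative provisions, so the answer is no.

No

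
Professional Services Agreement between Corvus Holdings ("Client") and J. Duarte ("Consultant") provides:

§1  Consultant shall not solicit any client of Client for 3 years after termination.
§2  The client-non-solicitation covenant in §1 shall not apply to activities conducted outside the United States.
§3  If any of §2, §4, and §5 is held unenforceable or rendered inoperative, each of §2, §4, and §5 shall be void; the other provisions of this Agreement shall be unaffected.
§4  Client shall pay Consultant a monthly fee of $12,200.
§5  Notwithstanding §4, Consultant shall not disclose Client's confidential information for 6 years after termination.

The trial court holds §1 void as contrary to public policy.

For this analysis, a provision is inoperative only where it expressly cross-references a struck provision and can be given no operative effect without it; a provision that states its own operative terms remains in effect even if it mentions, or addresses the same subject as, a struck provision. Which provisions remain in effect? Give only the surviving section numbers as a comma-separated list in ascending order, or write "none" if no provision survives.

§1 is struck. The whole of §2 is the carve-out from the client-non-solicitation covenant, defined by reference to §1, so §2 cannot stand once §1 is removed. §3 declares §2, §4, and §5 mutually dependent; since one of them has fallen, all of them are of no effect. That brings down §4 and §5 as well. The remainder continues in force under §3. Only §3 remains in effect.

3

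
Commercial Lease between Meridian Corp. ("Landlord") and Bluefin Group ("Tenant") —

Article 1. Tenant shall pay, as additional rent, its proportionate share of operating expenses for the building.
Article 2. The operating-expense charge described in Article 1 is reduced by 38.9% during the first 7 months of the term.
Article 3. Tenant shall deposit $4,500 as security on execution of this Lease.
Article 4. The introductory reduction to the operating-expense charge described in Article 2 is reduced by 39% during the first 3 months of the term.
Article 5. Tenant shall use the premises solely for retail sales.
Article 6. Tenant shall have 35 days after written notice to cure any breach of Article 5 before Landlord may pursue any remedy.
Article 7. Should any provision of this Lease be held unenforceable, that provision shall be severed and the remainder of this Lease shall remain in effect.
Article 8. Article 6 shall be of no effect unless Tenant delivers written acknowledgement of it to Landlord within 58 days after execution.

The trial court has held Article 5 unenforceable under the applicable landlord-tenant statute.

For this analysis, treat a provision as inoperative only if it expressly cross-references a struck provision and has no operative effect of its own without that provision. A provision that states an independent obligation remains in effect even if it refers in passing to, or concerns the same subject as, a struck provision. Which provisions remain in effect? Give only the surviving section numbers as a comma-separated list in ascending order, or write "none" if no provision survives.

Article 5 is struck. Article 6 operates only by reference to Article 5, so it falls with Article 5. Article 8 merely fixes the acknowledgement condition for Article 6; with Article 6 gone it has nothing to operate on and falls away. Article 7 is a severability clause and preserves every provision that can still be given independent effect. The provisions still in force are Article 1, Article 2, Article 3, Article 4, and Article 7.

1, 2, 3, 4, 7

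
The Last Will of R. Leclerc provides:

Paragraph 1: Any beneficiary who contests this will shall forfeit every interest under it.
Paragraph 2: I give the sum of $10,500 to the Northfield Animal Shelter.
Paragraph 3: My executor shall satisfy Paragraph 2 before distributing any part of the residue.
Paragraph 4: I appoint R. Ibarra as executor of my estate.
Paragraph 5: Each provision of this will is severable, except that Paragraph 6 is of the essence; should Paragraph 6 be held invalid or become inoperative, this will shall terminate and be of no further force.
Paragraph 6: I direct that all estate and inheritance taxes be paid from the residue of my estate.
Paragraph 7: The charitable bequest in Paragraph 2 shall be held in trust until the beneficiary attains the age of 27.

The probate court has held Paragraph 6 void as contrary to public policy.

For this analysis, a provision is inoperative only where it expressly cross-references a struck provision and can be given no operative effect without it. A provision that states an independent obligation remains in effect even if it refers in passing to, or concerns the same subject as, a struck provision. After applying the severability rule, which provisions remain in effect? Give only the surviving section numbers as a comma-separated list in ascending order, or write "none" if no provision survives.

Paragraph 6 is struck. No other provision's operative terms depend on Paragraph 6. Paragraph 5 makes Paragraph 6 an essential term, and Paragraph 6 is the provision held invalid; under Paragraph 5, the entire will is therefore void. No provision of the will survives.

none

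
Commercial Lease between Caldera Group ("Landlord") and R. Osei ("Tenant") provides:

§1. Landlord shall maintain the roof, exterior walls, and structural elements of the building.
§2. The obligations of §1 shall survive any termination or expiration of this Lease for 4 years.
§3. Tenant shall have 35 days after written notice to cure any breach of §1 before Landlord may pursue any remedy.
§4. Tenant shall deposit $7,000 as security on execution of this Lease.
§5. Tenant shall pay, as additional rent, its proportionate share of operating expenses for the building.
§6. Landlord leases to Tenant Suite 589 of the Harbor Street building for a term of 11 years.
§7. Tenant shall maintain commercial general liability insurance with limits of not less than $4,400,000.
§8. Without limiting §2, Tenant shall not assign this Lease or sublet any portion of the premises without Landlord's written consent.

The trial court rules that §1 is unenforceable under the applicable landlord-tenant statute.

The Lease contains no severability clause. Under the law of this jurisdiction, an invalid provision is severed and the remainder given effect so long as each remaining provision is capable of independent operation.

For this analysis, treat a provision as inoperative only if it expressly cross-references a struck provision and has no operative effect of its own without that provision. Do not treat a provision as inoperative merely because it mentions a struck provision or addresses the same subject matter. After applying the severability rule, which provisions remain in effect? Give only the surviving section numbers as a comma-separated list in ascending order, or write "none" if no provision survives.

4, 5, 6, 7, 8

§1 is struck. §2 has no operative effect of its own apart from §1 and is therefore inoperative. §3 operates only by reference to §1, so it falls with §1. Although §8 refers to §2, its operative terms do not depend on §2, so it remains in effect. Under the stated default rule, only provisions that cannot operate independently fall away; the rest are enforced. That leaves §4, §5, §6, §7, and §8 in effect.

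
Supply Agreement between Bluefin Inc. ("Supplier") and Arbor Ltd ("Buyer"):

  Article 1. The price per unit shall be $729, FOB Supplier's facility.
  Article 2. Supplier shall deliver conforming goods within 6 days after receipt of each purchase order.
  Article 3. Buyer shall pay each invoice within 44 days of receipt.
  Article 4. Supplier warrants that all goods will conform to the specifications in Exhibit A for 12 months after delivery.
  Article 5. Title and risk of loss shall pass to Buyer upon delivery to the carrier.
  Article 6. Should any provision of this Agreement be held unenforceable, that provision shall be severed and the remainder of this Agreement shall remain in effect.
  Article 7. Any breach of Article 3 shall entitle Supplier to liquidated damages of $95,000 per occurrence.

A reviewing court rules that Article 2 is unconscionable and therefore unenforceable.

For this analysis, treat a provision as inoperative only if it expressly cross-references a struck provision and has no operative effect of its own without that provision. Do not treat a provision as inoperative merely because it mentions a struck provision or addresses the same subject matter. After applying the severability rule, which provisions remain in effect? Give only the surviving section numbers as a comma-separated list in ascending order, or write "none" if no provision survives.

Article 2 is struck. No other provision's operative terms depend on Article 2. Article 6 is a severability clause and preserves every provision that can still be given independent effect. That leaves Article 1, Article 3, Article 4, Article 5, Article 6, and Article 7 in effect.

1, 3, 4, 5, 6, 7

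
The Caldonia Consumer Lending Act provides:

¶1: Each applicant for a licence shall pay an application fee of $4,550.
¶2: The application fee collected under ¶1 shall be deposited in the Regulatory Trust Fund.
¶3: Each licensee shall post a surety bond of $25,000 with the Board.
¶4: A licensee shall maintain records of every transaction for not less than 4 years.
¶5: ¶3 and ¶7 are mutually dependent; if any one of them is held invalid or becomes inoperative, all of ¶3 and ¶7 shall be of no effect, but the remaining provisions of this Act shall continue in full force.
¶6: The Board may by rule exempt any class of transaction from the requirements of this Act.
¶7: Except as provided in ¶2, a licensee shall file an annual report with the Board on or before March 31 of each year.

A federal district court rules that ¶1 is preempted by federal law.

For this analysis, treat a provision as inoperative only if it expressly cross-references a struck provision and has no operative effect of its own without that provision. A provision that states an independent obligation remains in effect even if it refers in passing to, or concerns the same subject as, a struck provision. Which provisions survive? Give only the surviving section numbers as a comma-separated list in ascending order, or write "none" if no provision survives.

¶1 is struck. The whole of ¶2 is the disposition of the application fee, defined by reference to ¶1, so ¶2 cannot stand once ¶1 is removed. Although ¶7 refers to ¶2, its operative terms do not depend on ¶2, so it remains in effect. ¶5 ties ¶3 and ¶7 together, but none of those is affected here; the remaining provisions continue in force under ¶5. ¶3, ¶4, ¶5, ¶6, and ¶7 remain in effect.

3, 4, 5, 6, 7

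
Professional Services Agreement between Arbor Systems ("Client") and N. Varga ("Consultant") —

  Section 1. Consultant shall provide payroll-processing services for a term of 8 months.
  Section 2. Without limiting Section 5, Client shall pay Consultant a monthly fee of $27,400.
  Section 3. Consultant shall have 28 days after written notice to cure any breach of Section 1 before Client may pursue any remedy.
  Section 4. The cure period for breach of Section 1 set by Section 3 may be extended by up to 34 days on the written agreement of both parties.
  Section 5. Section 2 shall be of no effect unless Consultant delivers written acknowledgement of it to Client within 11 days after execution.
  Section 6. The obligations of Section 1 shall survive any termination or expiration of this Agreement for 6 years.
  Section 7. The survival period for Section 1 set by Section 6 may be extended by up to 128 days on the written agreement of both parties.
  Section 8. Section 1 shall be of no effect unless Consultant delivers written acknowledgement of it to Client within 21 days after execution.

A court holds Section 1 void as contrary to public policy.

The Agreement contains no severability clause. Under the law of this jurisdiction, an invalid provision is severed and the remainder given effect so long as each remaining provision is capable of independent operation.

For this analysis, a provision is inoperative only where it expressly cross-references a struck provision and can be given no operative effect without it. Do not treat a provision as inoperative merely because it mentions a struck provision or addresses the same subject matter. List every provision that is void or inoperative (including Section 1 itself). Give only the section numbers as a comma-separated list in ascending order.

1, 3, 4, 6, 7, 8

Section 1 is struck. Section 3 operates only by reference to Section 1, so it falls with Section 1. Section 6 merely fixes the survival period for Section 1; with Section 1 gone it has nothing to operate on and falls away. Section 8 merely fixes the acknowledgement condition for Section 1; with Section 1 gone it has nothing to operate on and falls away. Section 4 does nothing except set the extension of the cure period for breach of Section 1 by reference to Section 3; with Section 3 gone it has no independent effect and is inoperative. Section 7 operates only by reference to Section 6, so it falls with Section 6. With no severability clause, the stated default rule severs what cannot stand and enforces each remaining provision that can operate on its own. That leaves Section 2 and Section 5 in effect.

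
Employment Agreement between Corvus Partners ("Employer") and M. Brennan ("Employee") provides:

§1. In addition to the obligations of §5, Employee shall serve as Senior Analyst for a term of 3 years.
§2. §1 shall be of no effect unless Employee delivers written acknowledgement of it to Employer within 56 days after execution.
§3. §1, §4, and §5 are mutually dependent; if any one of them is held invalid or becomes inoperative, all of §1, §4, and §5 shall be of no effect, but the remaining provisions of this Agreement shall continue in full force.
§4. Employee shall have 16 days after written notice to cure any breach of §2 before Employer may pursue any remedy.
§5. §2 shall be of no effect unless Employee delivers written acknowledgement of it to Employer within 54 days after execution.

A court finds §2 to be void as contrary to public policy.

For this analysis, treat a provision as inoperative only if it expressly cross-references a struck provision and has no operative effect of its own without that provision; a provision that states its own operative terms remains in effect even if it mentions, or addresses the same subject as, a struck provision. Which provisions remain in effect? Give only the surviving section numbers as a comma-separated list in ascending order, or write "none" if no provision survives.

§2 is struck. §4 operates only by reference to §2, so it falls with §2. §5 operates only by reference to §2, so it falls with §2. §3 declares §1, §4, and §5 mutually dependent; since one of them has fallen, all of them are of no effect. That brings down §1 as well. The remainder continues in force under §3. Only §3 remains in effect.

3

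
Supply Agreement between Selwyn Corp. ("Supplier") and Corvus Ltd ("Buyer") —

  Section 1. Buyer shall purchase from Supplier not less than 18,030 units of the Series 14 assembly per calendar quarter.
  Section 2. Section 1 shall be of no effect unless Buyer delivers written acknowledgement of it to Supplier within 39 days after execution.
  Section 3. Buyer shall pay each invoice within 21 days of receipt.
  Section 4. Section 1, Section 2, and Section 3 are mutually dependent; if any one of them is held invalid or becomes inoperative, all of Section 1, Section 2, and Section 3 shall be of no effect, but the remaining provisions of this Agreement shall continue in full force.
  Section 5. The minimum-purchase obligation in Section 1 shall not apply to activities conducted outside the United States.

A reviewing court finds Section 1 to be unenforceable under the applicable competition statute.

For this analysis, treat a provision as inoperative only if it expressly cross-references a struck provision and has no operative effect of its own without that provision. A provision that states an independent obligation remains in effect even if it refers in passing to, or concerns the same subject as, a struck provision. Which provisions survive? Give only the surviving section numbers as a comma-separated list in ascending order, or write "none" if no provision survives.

Section 1 is struck. Section 2 operates only by reference to Section 1, so it falls with Section 1. Section 5 operates only by reference to Section 1, so it falls with Section 1. Section 4 declares Section 1, Section 2, and Section 3 mutually dependent; since one of them has fallen, all of them are of no effect. That brings down Section 3 as well. The remainder continues in force under Section 4. Only Section 4 remains in effect.

4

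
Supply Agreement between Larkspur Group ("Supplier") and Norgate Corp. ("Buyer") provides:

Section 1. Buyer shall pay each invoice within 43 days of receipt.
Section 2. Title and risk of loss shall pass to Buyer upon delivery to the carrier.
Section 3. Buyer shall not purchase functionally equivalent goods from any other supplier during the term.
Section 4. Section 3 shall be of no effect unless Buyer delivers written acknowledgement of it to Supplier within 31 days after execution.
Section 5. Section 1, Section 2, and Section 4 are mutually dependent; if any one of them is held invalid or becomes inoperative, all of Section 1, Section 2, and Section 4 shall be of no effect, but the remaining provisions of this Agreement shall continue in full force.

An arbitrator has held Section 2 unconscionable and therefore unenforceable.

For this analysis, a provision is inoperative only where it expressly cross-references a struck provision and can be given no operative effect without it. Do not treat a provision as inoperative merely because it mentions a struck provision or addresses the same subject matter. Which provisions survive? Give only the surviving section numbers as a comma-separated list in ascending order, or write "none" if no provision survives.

3, 5

Section 2 is struck. Nothing else in the Agreement is defined by reference to Section 2. Section 5 declares Section 1, Section 2, and Section 4 mutually dependent; since one of them has fallen, all of them are of no effect. That brings down Section 1 and Section 4 as well. The remainder continues in force under Section 5. Section 3 and Section 5 remain in effect.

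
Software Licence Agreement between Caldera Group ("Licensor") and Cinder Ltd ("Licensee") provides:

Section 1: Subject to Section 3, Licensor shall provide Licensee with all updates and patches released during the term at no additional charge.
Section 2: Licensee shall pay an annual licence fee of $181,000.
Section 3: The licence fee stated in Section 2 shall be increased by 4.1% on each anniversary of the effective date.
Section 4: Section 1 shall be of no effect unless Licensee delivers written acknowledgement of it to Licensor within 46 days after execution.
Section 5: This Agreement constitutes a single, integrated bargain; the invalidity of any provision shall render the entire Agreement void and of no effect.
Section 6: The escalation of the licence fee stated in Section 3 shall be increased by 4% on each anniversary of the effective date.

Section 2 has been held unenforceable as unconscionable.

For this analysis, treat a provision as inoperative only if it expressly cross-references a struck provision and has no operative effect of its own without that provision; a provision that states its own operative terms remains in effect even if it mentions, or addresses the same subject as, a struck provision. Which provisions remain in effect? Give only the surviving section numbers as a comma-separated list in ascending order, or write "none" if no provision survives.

Section 2 is struck. Section 3 operates only by reference to Section 2, so it falls with Section 2. The whole of Section 6 is the escalation of the escalation of the licence fee, defined by reference to Section 3, so Section 6 cannot stand once Section 3 is removed. Section 5 provides that the Agreement is not severable, so the invalidity of any one provision voids the entire Agreement. No provision of the Agreement survives.

none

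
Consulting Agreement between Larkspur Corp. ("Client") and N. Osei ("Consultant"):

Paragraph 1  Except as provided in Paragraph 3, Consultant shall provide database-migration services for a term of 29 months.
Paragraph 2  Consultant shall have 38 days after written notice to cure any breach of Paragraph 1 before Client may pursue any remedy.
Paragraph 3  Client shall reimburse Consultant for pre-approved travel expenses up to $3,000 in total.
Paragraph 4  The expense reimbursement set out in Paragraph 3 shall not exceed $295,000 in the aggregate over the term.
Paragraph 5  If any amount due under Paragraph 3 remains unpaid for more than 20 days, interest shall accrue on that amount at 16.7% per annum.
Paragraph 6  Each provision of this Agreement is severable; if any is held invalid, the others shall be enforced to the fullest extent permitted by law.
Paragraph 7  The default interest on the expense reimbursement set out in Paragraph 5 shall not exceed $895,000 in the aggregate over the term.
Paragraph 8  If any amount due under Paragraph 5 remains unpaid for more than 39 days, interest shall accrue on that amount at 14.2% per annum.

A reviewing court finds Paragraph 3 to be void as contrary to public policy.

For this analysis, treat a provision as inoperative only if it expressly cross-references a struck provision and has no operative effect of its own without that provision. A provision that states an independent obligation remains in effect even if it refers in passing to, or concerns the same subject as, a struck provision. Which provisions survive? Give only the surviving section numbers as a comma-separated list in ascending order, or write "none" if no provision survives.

1, 2, 6

Paragraph 3 is struck. The whole of Paragraph 4 is the aggregate cap on the expense reimbursement, defined by reference to Paragraph 3, so Paragraph 4 cannot stand once Paragraph 3 is removed. Paragraph 5 does nothing except set the default interest on the expense reimbursement by reference to Paragraph 3; with Paragraph 3 gone it has no independent effect and is inoperative. Paragraph 7 does nothing except set the aggregate cap on the default interest on the expense reimbursement by reference to Paragraph 5; with Paragraph 5 gone it has no independent effect and is inoperative. Paragraph 8 operates only by reference to Paragraph 5, so it falls with Paragraph 5. Although Paragraph 1 refers to Paragraph 3, its operative terms do not depend on Paragraph 3, so it remains in effect. Paragraph 6 is a severability clause and preserves every provision that can still be given independent effect. Paragraph 1, Paragraph 2, and Paragraph 6 remain in effect.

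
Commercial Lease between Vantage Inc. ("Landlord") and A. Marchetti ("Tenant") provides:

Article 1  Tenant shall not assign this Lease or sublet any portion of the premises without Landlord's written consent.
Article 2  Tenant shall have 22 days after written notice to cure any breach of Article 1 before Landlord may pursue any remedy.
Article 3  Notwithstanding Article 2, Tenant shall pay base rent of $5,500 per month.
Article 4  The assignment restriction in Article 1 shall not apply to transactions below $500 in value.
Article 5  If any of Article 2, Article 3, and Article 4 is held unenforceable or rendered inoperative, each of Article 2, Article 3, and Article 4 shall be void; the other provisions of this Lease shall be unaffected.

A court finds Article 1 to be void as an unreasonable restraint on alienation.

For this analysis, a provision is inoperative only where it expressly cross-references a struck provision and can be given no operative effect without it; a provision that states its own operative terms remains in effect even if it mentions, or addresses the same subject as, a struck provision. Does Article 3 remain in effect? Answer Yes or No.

Article 1 is struck. Article 2 has no operative effect of its own apart from Article 1 and is therefore inoperative. Article 4 does nothing except set the carve-out from the assignment restriction by reference to Article 1; with Article 1 gone it has no independent effect and is inoperative. Article 5 declares Article 2, Article 3, and Article 4 mutually dependent; since one of them has fallen, all of them are of no effect. That brings down Article 3 as well. The remainder continues in force under Article 5. Only Article 5 remains in effect. Article 3 is among the inoperative provisions, so the answer is no.

No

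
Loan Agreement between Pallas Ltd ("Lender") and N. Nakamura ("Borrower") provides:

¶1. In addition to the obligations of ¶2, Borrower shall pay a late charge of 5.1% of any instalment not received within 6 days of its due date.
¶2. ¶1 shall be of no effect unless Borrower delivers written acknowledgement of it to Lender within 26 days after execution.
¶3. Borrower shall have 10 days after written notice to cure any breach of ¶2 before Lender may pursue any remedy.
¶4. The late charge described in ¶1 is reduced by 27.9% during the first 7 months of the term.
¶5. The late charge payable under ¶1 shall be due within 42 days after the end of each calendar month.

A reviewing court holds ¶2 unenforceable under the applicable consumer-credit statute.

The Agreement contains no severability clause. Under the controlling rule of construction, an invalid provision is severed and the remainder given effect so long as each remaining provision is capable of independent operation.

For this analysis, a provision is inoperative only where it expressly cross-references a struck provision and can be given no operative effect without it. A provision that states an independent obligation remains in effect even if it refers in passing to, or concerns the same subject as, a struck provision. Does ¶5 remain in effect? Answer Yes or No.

Yes

¶2 is struck. The only function of ¶3 is the cure period for breach of ¶2, so it cannot stand once ¶2 is removed. ¶1 mentions ¶2 but its own obligation stands independently of ¶2, so ¶1 is not affected. Under the stated default rule, only provisions that cannot operate independently fall away; the rest are enforced. ¶1, ¶4, and ¶5 remain in effect. ¶5 is among the surviving provisions, so the answer is yes.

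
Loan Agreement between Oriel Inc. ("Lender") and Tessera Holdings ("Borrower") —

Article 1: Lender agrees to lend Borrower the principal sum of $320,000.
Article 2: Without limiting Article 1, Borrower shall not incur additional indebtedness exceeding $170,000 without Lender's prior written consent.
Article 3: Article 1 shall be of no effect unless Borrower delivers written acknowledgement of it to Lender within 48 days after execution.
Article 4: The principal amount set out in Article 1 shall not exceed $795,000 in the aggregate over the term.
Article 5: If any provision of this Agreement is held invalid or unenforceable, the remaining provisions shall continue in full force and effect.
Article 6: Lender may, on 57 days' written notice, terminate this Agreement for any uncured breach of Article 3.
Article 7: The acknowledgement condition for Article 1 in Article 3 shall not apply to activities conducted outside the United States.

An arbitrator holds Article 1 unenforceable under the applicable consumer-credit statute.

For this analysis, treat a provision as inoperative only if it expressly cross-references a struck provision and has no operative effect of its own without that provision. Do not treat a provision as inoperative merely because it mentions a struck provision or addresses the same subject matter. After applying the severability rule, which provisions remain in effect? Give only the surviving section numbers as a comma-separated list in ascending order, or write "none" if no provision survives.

2, 5

Article 1 is struck. Article 3 has no operative effect of its own apart from Article 1 and is therefore inoperative. The whole of Article 4 is the aggregate cap on the principal amount, defined by reference to Article 1, so Article 4 cannot stand once Article 1 is removed. Article 6 has no operative effect of its own apart from Article 3 and is therefore inoperative. The whole of Article 7 is the carve-out from the acknowledgement condition for Article 1, defined by reference to Article 3, so Article 7 cannot stand once Article 3 is removed. Article 2 mentions Article 1 but its own obligation stands independently of Article 1, so Article 2 is not affected. Article 5 is a severability clause and preserves every provision that can still be given independent effect. Article 2 and Article 5 remain in effect.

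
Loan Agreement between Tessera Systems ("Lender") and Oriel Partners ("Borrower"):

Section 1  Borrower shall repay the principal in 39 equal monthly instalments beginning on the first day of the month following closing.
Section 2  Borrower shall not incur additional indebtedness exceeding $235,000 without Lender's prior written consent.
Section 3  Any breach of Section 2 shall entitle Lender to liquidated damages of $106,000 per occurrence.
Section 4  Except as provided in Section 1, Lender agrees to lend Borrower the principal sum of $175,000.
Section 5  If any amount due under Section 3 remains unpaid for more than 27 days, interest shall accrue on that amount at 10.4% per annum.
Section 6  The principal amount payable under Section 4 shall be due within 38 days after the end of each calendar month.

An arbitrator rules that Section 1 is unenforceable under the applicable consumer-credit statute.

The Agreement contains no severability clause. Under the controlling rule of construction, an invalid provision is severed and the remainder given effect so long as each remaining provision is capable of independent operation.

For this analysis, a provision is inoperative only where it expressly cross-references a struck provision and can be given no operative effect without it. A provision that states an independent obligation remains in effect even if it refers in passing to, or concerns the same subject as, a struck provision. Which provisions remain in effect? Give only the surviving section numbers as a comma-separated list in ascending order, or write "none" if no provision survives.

Section 1 is struck. Although Section 4 refers to Section 1, its operative terms do not depend on Section 1, so it remains in effect. Nothing else in the Agreement is defined by reference to Section 1. Under the stated default rule, only provisions that cannot operate independently fall away; the rest are enforced. The provisions still in force are Section 2, Section 3, Section 4, Section 5, and Section 6.

2, 3, 4, 5, 6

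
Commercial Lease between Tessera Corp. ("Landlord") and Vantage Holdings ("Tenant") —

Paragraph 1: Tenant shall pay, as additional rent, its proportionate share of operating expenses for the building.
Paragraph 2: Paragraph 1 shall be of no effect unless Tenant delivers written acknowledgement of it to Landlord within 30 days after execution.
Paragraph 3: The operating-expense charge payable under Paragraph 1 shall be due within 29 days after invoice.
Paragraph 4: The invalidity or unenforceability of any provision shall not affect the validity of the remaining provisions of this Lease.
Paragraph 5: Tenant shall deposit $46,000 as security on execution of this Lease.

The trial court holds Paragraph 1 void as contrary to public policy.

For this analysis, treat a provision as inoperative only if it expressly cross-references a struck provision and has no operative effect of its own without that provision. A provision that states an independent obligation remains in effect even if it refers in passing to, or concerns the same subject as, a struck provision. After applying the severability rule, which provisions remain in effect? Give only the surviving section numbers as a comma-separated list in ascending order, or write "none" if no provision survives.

4, 5

Paragraph 1 is struck. The only function of Paragraph 2 is the acknowledgement condition for Paragraph 1, so it cannot stand once Paragraph 1 is removed. Paragraph 3 operates only by reference to Paragraph 1, so it falls with Paragraph 1. Paragraph 4 is a severability clause and preserves every provision that can still be given independent effect. Paragraph 4 and Paragraph 5 remain in effect.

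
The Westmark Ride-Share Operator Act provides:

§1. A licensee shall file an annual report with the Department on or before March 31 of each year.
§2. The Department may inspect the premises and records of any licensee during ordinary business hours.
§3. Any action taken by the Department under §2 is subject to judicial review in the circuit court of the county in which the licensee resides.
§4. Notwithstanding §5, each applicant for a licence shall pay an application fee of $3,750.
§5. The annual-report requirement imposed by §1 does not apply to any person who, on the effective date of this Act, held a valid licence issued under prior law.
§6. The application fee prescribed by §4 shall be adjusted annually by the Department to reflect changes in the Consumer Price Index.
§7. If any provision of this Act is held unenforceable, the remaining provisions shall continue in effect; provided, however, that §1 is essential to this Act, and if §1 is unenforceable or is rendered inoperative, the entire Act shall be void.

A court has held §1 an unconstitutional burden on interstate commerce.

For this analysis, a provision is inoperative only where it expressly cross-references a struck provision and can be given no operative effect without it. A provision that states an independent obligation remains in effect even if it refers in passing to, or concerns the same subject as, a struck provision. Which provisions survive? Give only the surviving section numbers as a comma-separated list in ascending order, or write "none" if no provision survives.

none

§1 is struck. §5 operates only by reference to §1, so it falls with §1. §7 makes §1 an essential term, and §1 is the provision held invalid; under §7, the entire Act is therefore void. No provision of the Act survives.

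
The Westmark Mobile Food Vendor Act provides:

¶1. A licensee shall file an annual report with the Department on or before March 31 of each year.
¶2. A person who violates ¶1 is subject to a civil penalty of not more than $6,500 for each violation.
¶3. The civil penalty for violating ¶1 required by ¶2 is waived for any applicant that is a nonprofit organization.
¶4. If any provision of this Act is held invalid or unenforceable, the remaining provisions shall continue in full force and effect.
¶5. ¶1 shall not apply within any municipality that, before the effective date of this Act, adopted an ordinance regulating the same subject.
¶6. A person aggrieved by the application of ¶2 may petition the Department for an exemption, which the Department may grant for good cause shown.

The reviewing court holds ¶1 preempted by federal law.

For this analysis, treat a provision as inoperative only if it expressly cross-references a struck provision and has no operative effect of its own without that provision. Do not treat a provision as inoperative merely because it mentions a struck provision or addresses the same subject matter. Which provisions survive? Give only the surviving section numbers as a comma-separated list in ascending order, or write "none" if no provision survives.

4

¶1 is struck. ¶2 operates only by reference to ¶1, so it falls with ¶1. The only function of ¶5 is the local-preemption carve-out from ¶1, so it cannot stand once ¶1 is removed. ¶3 does nothing except set the nonprofit waiver of the civil penalty for violating ¶1 by reference to ¶2; with ¶2 gone it has no independent effect and is inoperative. ¶6 merely fixes the exemption procedure for ¶2; with ¶2 gone it has nothing to operate on and falls away. Under the severability clause in ¶4, the remaining provisions continue in force. Only ¶4 remains in effect.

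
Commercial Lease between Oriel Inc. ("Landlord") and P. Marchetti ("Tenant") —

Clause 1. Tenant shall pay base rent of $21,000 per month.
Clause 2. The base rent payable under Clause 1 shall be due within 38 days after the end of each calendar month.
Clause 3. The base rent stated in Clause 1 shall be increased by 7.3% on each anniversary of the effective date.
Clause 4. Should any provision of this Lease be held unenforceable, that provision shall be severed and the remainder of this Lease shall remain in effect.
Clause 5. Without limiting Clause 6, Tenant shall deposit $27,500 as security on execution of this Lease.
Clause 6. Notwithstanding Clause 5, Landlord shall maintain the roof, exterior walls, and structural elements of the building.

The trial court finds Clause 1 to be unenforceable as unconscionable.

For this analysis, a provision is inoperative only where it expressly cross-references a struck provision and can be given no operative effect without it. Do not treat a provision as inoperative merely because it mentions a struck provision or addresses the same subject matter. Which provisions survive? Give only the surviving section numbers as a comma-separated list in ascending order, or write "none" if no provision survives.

4, 5, 6

Clause 1 is struck. Clause 2 does nothing except set the payment deadline for the base rent by reference to Clause 1; with Clause 1 gone it has no independent effect and is inoperative. Clause 3 does nothing except set the escalation of the base rent by reference to Clause 1; with Clause 1 gone it has no independent effect and is inoperative. Clause 4 is a severability clause and preserves every provision that can still be given independent effect. That leaves Clause 4, Clause 5, and Clause 6 in effect.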